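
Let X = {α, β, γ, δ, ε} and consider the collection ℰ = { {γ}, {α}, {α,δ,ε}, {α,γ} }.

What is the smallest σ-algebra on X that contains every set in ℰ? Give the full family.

σ(ℰ) = { ∅, {α}, {β}, {γ}, {α,β}, {α,γ}, {β,γ}, {δ,ε}, {α,β,γ}, {α,δ,ε}, {β,δ,ε}, {γ,δ,ε}, {α,β,δ,ε}, {α,γ,δ,ε}, {β,γ,δ,ε}, X }

Check:
Take S₀ = ℰ ∪ {∅, X} = { ∅, {α}, {γ}, {α,γ}, {α,δ,ε}, X }.
Pass 1 (5 new):
  {β,γ}  = complement {α,δ,ε}
  {β,δ,ε}  = complement {α,γ}
  {α,β,δ,ε}  = complement {γ}
  {α,γ,δ,ε}  = {α,δ,ε} ∪ {γ}
  {β,γ,δ,ε}  = complement {α}
  (now 11)
Pass 2: +2 →
  {β}  = complement {α,γ,δ,ε}
  {α,β,γ}  = {β,γ} ∪ {α,γ}
  (now 13)
Pass 3 adds 2:
  {α,β}  = {β} ∪ {α}
  {δ,ε}  = complement {α,β,γ}
  (now 15)
Pass 4 (1 new):
  {γ,δ,ε}  = complement {α,β}
  (now 16)
Pass 5 adds nothing — fixpoint reached.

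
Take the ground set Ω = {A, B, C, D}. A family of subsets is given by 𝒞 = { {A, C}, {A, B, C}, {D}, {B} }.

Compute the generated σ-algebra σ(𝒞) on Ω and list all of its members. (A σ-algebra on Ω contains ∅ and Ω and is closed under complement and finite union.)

|σ(𝒞)| = 8.  σ(𝒞) = { {}, {B}, {D}, {A, C}, {B, D}, {A, B, C}, {A, C, D}, Ω }

Trace:
Take S₀ = 𝒞 ∪ {∅, Ω} = { {}, {B}, {D}, {A, C}, {A, B, C}, Ω }.
Iteration 1. New:
  {B, D}  = {A, C}ᶜ
  {A, C, D}  = {B}ᶜ
  |family| = 8
Iteration 2: closed — nothing new.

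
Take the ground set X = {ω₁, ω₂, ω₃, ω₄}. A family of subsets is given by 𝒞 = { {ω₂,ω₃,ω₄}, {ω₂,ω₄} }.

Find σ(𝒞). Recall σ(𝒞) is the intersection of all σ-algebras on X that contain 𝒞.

Answer: σ(𝒞) = { ∅, {ω₁}, {ω₃}, {ω₁,ω₃}, {ω₂,ω₄}, {ω₁,ω₂,ω₄}, {ω₂,ω₃,ω₄}, X }

Working:
Seed the family with 𝒞 together with ∅ and X: { ∅, {ω₂,ω₄}, {ω₂,ω₃,ω₄}, X }.
Round 1. New:
  {ω₁}  = complement {ω₂,ω₃,ω₄}
  {ω₁,ω₃}  = complement {ω₂,ω₄}
Round 2 adds 1:
  {ω₁,ω₂,ω₄}  = {ω₂,ω₄} ∪ {ω₁}
Round 3 adds 1:
  {ω₃}  = complement {ω₁,ω₂,ω₄}
Round 4 adds nothing — fixpoint reached.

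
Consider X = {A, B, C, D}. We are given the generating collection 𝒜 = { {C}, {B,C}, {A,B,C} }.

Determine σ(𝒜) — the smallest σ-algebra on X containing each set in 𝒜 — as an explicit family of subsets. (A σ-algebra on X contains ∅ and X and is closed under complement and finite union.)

Take S₀ = 𝒜 ∪ {∅, X} = { ∅, {C}, {B,C}, {A,B,C}, X }.
Round 1: +3 →
  {D}  = {A,B,C}ᶜ
  {A,D}  = {B,C}ᶜ
  {A,B,D}  = {C}ᶜ
  (now 8)
Round 2 adds 3:
  {C,D}  = {D} ∪ {C}
  {A,C,D}  = {C} ∪ {A,D}
  {B,C,D}  = {D} ∪ {B,C}
  (now 11)
Round 3: 3 new —
  {A}  = {B,C,D}ᶜ
  {B}  = {A,C,D}ᶜ
  {A,B}  = {C,D}ᶜ
  (now 14)
Round 4. New:
  {A,C}  = {C} ∪ {A}
  {B,D}  = {D} ∪ {B}
  (now 16)
Round 5: no new sets; the family is a σ-algebra.

Therefore σ(𝒜) = { ∅, {A}, {B}, {C}, {D}, {A,B}, {A,C}, {A,D}, {B,C}, {B,D}, {C,D}, {A,B,C}, {A,B,D}, {A,C,D}, {B,C,D}, X } (|σ(𝒜)| = 16).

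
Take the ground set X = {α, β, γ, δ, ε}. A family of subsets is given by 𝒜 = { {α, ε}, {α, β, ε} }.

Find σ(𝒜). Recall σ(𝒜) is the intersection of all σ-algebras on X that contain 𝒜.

Take S₀ = 𝒜 ∪ {∅, X} = { ∅, {α, ε}, {α, β, ε}, X }.
Round 1 (2 new):
  {γ, δ}  = X∖{α, β, ε}
  {β, γ, δ}  = X∖{α, ε}
  |family| = 6
Round 2: +1 →
  {α, γ, δ, ε}  = {γ, δ} ∪ {α, ε}
  |family| = 7
Round 3: 1 new —
  {β}  = X∖{α, γ, δ, ε}
  |family| = 8
Round 4: stable.

|σ(𝒜)| = 8.  σ(𝒜) = { ∅, {β}, {α, ε}, {γ, δ}, {α, β, ε}, {β, γ, δ}, {α, γ, δ, ε}, X }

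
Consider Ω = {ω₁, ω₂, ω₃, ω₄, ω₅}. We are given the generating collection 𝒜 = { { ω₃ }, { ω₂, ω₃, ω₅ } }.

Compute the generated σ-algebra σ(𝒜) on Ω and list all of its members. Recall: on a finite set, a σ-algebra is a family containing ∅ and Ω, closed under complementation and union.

Seed the family with 𝒜 together with ∅ and Ω: { ∅, { ω₃ }, { ω₂, ω₃, ω₅ }, Ω }.
Step 1. New:
  { ω₁, ω₄ }  = Ω∖{ ω₂, ω₃, ω₅ }
  { ω₁, ω₂, ω₄, ω₅ }  = Ω∖{ ω₃ }
Step 2 adds 1:
  { ω₁, ω₃, ω₄ }  = { ω₃ } ∪ { ω₁, ω₄ }
Step 3 (1 new):
  { ω₂, ω₅ }  = Ω∖{ ω₁, ω₃, ω₄ }
Step 4 adds nothing — fixpoint reached.

|σ(𝒜)| = 8.  σ(𝒜) = { ∅, { ω₃ }, { ω₁, ω₄ }, { ω₂, ω₅ }, { ω₁, ω₃, ω₄ }, { ω₂, ω₃, ω₅ }, { ω₁, ω₂, ω₄, ω₅ }, Ω }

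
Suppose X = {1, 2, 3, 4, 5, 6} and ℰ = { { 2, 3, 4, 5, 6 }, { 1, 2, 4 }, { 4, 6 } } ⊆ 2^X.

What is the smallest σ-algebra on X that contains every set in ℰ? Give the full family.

σ(ℰ) (32 sets): { {}, { 1 }, { 2 }, { 4 }, { 6 }, { 1, 2 }, { 1, 4 }, { 1, 6 }, { 2, 4 }, { 2, 6 }, { 3, 5 }, { 4, 6 }, { 1, 2, 4 }, { 1, 2, 6 }, { 1, 3, 5 }, { 1, 4, 6 }, { 2, 3, 5 }, { 2, 4, 6 }, { 3, 4, 5 }, { 3, 5, 6 }, { 1, 2, 3, 5 }, { 1, 2, 4, 6 }, { 1, 3, 4, 5 }, { 1, 3, 5, 6 }, { 2, 3, 4, 5 }, { 2, 3, 5, 6 }, { 3, 4, 5, 6 }, { 1, 2, 3, 4, 5 }, { 1, 2, 3, 5, 6 }, { 1, 3, 4, 5, 6 }, { 2, 3, 4, 5, 6 }, X }

Derivation:
Begin from { {}, { 4, 6 }, { 1, 2, 4 }, { 2, 3, 4, 5, 6 }, X } (that is, ℰ plus ∅ and X).
Round 1 adds 4:
  { 1 }  = ᶜ of { 2, 3, 4, 5, 6 }
  { 3, 5, 6 }  = ᶜ of { 1, 2, 4 }
  { 1, 2, 3, 5 }  = ᶜ of { 4, 6 }
  { 1, 2, 4, 6 }  = { 4, 6 } ∪ { 1, 2, 4 }
Round 2 (6 new):
  { 3, 5 }  = ᶜ of { 1, 2, 4, 6 }
  { 1, 4, 6 }  = { 4, 6 } ∪ { 1 }
  { 1, 3, 5, 6 }  = { 3, 5, 6 } ∪ { 1 }
  { 3, 4, 5, 6 }  = { 3, 5, 6 } ∪ { 4, 6 }
  { 1, 2, 3, 4, 5 }  = { 1, 2, 4 } ∪ { 1, 2, 3, 5 }
  { 1, 2, 3, 5, 6 }  = { 3, 5, 6 } ∪ { 1, 2, 3, 5 }
Round 3: +7 →
  { 4 }  = ᶜ of { 1, 2, 3, 5, 6 }
  { 6 }  = ᶜ of { 1, 2, 3, 4, 5 }
  { 1, 2 }  = ᶜ of { 3, 4, 5, 6 }
  { 2, 4 }  = ᶜ of { 1, 3, 5, 6 }
  { 1, 3, 5 }  = { 3, 5 } ∪ { 1 }
  { 2, 3, 5 }  = ᶜ of { 1, 4, 6 }
  { 1, 3, 4, 5, 6 }  = { 1, 3, 5, 6 } ∪ { 3, 4, 5, 6 }
Round 4. New:
  { 2 }  = ᶜ of { 1, 3, 4, 5, 6 }
  { 1, 4 }  = { 4 } ∪ { 1 }
  { 1, 6 }  = { 6 } ∪ { 1 }
  { 1, 2, 6 }  = { 1, 2 } ∪ { 6 }
  { 2, 4, 6 }  = ᶜ of { 1, 3, 5 }
  { 3, 4, 5 }  = { 3, 5 } ∪ { 4 }
  { 1, 3, 4, 5 }  = { 1, 3, 5 } ∪ { 4 }
  { 2, 3, 4, 5 }  = { 3, 5 } ∪ { 2, 4 }
  { 2, 3, 5, 6 }  = { 6 } ∪ { 2, 3, 5 }
Round 5: +1 →
  { 2, 6 }  = ᶜ of { 1, 3, 4, 5 }
Round 6: already closed under ᶜ and ∪.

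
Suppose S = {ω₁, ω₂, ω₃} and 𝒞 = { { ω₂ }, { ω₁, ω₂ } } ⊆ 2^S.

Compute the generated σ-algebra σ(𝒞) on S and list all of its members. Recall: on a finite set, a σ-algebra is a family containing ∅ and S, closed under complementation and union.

Answer: σ(𝒞) = { ∅, { ω₁ }, { ω₂ }, { ω₃ }, { ω₁, ω₂ }, { ω₁, ω₃ }, { ω₂, ω₃ }, S }

Trace:
Begin from { ∅, { ω₂ }, { ω₁, ω₂ }, S } (that is, 𝒞 plus ∅ and S).
Iteration 1: +2 →
  { ω₃ }  = { ω₁, ω₂ }ᶜ
  { ω₁, ω₃ }  = { ω₂ }ᶜ
  |family| = 6
Iteration 2 adds 1:
  { ω₂, ω₃ }  = { ω₃ } ∪ { ω₂ }
  |family| = 7
Iteration 3 adds 1:
  { ω₁ }  = { ω₂, ω₃ }ᶜ
  |family| = 8
Iteration 4: no new sets; the family is a σ-algebra.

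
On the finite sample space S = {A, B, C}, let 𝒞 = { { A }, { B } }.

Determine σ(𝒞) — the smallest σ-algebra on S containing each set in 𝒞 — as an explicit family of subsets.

σ(𝒞) = { ∅, { A }, { B }, { C }, { A, B }, { A, C }, { B, C }, S }

Working:
Begin from { ∅, { A }, { B }, S } (that is, 𝒞 plus ∅ and S).
Iteration 1 (3 new):
  { A, B }  = { A } ∪ { B }
  { A, C }  = S∖{ B }
  { B, C }  = S∖{ A }
  — 7 sets.
Iteration 2 adds 1:
  { C }  = S∖{ A, B }
  — 8 sets.
Iteration 3: stable.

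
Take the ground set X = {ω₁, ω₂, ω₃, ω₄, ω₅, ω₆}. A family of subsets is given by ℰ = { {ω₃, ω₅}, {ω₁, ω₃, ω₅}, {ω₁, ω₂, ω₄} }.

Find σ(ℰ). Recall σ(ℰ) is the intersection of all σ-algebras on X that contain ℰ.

Take S₀ = ℰ ∪ {∅, X} = { {}, {ω₃, ω₅}, {ω₁, ω₂, ω₄}, {ω₁, ω₃, ω₅}, X }.
Iteration 1. New:
  {ω₂, ω₄, ω₆}  = complement {ω₁, ω₃, ω₅}
  {ω₃, ω₅, ω₆}  = complement {ω₁, ω₂, ω₄}
  {ω₁, ω₂, ω₄, ω₆}  = complement {ω₃, ω₅}
  {ω₁, ω₂, ω₃, ω₄, ω₅}  = {ω₃, ω₅} ∪ {ω₁, ω₂, ω₄}
  (now 9)
Iteration 2: 3 new —
  {ω₆}  = complement {ω₁, ω₂, ω₃, ω₄, ω₅}
  {ω₁, ω₃, ω₅, ω₆}  = {ω₁, ω₃, ω₅} ∪ {ω₃, ω₅, ω₆}
  {ω₂, ω₃, ω₄, ω₅, ω₆}  = {ω₂, ω₄, ω₆} ∪ {ω₃, ω₅, ω₆}
  (now 12)
Iteration 3: 2 new —
  {ω₁}  = complement {ω₂, ω₃, ω₄, ω₅, ω₆}
  {ω₂, ω₄}  = complement {ω₁, ω₃, ω₅, ω₆}
  (now 14)
Iteration 4: +2 →
  {ω₁, ω₆}  = {ω₁} ∪ {ω₆}
  {ω₂, ω₃, ω₄, ω₅}  = {ω₃, ω₅} ∪ {ω₂, ω₄}
  (now 16)
Iteration 5: closed — nothing new.

|σ(ℰ)| = 16.  σ(ℰ) = { {}, {ω₁}, {ω₆}, {ω₁, ω₆}, {ω₂, ω₄}, {ω₃, ω₅}, {ω₁, ω₂, ω₄}, {ω₁, ω₃, ω₅}, {ω₂, ω₄, ω₆}, {ω₃, ω₅, ω₆}, {ω₁, ω₂, ω₄, ω₆}, {ω₁, ω₃, ω₅, ω₆}, {ω₂, ω₃, ω₄, ω₅}, {ω₁, ω₂, ω₃, ω₄, ω₅}, {ω₂, ω₃, ω₄, ω₅, ω₆}, X }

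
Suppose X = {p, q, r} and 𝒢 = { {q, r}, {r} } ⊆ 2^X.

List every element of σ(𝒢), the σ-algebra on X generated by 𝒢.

|σ(𝒢)| = 8.  σ(𝒢) = { {}, {p}, {q}, {r}, {p, q}, {p, r}, {q, r}, X }

Derivation:
Initial family (4 sets): { {}, {r}, {q, r}, X }.
Pass 1: +2 →
  {p}  = ᶜ of {q, r}
  {p, q}  = ᶜ of {r}
  |family| = 6
Pass 2. New:
  {p, r}  = {r} ∪ {p}
  |family| = 7
Pass 3 (1 new):
  {q}  = ᶜ of {p, r}
  |family| = 8
Pass 4: stable.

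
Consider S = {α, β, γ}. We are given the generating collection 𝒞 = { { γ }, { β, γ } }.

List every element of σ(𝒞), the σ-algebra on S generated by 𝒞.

Initial family (4 sets): { {}, { γ }, { β, γ }, S }.
Pass 1 (2 new):
  { α }  = complement { β, γ }
  { α, β }  = complement { γ }
  [6 total]
Pass 2: 1 new —
  { α, γ }  = { γ } ∪ { α }
  [7 total]
Pass 3 adds 1:
  { β }  = complement { α, γ }
  [8 total]
Pass 4: already closed under ᶜ and ∪.

σ(𝒞) = { {}, { α }, { β }, { γ }, { α, β }, { α, γ }, { β, γ }, S }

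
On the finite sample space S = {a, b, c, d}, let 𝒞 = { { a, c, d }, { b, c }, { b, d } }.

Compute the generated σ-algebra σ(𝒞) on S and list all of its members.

Seed the family with 𝒞 together with ∅ and S: { ∅, { b, c }, { b, d }, { a, c, d }, S }.
Round 1 (4 new):
  { b }  = ᶜ of { a, c, d }
  { a, c }  = ᶜ of { b, d }
  { a, d }  = ᶜ of { b, c }
  { b, c, d }  = { b, c } ∪ { b, d }
  — 9 sets.
Round 2 adds 3:
  { a }  = ᶜ of { b, c, d }
  { a, b, c }  = { b } ∪ { a, c }
  { a, b, d }  = { b } ∪ { a, d }
  — 12 sets.
Round 3 (3 new):
  { c }  = ᶜ of { a, b, d }
  { d }  = ᶜ of { a, b, c }
  { a, b }  = { b } ∪ { a }
  — 15 sets.
Round 4 (1 new):
  { c, d }  = ᶜ of { a, b }
  — 16 sets.
Round 5: no new sets; the family is a σ-algebra.

Hence σ(𝒞) has 16 members: { ∅, { a }, { b }, { c }, { d }, { a, b }, { a, c }, { a, d }, { b, c }, { b, d }, { c, d }, { a, b, c }, { a, b, d }, { a, c, d }, { b, c, d }, S }.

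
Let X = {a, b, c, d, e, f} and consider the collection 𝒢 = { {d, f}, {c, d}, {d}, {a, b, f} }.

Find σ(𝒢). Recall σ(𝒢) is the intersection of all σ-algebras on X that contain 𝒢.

|σ(𝒢)| = 32.  σ(𝒢) = { {}, {c}, {d}, {e}, {f}, {a, b}, {c, d}, {c, e}, {c, f}, {d, e}, {d, f}, {e, f}, {a, b, c}, {a, b, d}, {a, b, e}, {a, b, f}, {c, d, e}, {c, d, f}, {c, e, f}, {d, e, f}, {a, b, c, d}, {a, b, c, e}, {a, b, c, f}, {a, b, d, e}, {a, b, d, f}, {a, b, e, f}, {c, d, e, f}, {a, b, c, d, e}, {a, b, c, d, f}, {a, b, c, e, f}, {a, b, d, e, f}, X }

Trace:
Start: 𝒢 ∪ {∅, X} = { {}, {d}, {c, d}, {d, f}, {a, b, f}, X }.
Step 1 (7 new):
  {c, d, e}  = {a, b, f}ᶜ
  {c, d, f}  = {c, d} ∪ {d, f}
  {a, b, c, e}  = {d, f}ᶜ
  {a, b, d, f}  = {d} ∪ {a, b, f}
  {a, b, e, f}  = {c, d}ᶜ
  {a, b, c, d, f}  = {c, d} ∪ {a, b, f}
  {a, b, c, e, f}  = {d}ᶜ
  [13 total]
Step 2. New:
  {e}  = {a, b, c, d, f}ᶜ
  {c, e}  = {a, b, d, f}ᶜ
  {a, b, e}  = {c, d, f}ᶜ
  {c, d, e, f}  = {c, d, e} ∪ {c, d, f}
  {a, b, c, d, e}  = {c, d, e} ∪ {a, b, c, e}
  {a, b, d, e, f}  = {a, b, d, f} ∪ {a, b, e, f}
  [19 total]
Step 3: +6 →
  {c}  = {a, b, d, e, f}ᶜ
  {f}  = {a, b, c, d, e}ᶜ
  {a, b}  = {c, d, e, f}ᶜ
  {d, e}  = {e} ∪ {d}
  {d, e, f}  = {d, f} ∪ {e}
  {a, b, d, e}  = {a, b, e} ∪ {d}
  [25 total]
Step 4: 7 new —
  {c, f}  = {a, b, d, e}ᶜ
  {e, f}  = {f} ∪ {e}
  {a, b, c}  = {d, e, f}ᶜ
  {a, b, d}  = {a, b} ∪ {d}
  {c, e, f}  = {f} ∪ {c, e}
  {a, b, c, d}  = {c, d} ∪ {a, b}
  {a, b, c, f}  = {d, e}ᶜ
  [32 total]
Step 5: closed — nothing new.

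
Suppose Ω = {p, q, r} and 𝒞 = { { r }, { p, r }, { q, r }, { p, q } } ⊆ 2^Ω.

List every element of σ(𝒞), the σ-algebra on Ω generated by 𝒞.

|σ(𝒞)| = 8.  σ(𝒞) = { {}, { p }, { q }, { r }, { p, q }, { p, r }, { q, r }, Ω }

Working:
Begin from { {}, { r }, { p, q }, { p, r }, { q, r }, Ω } (that is, 𝒞 plus ∅ and Ω).
Step 1 (2 new):
  { p }  = Ω∖{ q, r }
  { q }  = Ω∖{ p, r }
  |family| = 8
Step 2: no new sets; the family is a σ-algebra.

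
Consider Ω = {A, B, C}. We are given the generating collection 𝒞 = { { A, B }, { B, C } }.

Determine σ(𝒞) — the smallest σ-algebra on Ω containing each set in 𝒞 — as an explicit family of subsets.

σ(𝒞) = { {}, { A }, { B }, { C }, { A, B }, { A, C }, { B, C }, Ω }

Derivation:
Seed the family with 𝒞 together with ∅ and Ω: { {}, { A, B }, { B, C }, Ω }.
Round 1 (2 new):
  { A }  = complement { B, C }
  { C }  = complement { A, B }
  [6 total]
Round 2 (1 new):
  { A, C }  = { C } ∪ { A }
  [7 total]
Round 3. New:
  { B }  = complement { A, C }
  [8 total]
Round 4: no new sets; the family is a σ-algebra.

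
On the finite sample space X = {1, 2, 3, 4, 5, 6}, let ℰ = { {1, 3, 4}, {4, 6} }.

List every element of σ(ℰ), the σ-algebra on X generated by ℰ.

Take S₀ = ℰ ∪ {∅, X} = { {}, {4, 6}, {1, 3, 4}, X }.
Round 1: 3 new —
  {2, 5, 6}  = complement {1, 3, 4}
  {1, 2, 3, 5}  = complement {4, 6}
  {1, 3, 4, 6}  = {1, 3, 4} ∪ {4, 6}
  |family| = 7
Round 2 adds 4:
  {2, 5}  = complement {1, 3, 4, 6}
  {2, 4, 5, 6}  = {2, 5, 6} ∪ {4, 6}
  {1, 2, 3, 4, 5}  = {1, 3, 4} ∪ {1, 2, 3, 5}
  {1, 2, 3, 5, 6}  = {2, 5, 6} ∪ {1, 2, 3, 5}
  |family| = 11
Round 3: 3 new —
  {4}  = complement {1, 2, 3, 5, 6}
  {6}  = complement {1, 2, 3, 4, 5}
  {1, 3}  = complement {2, 4, 5, 6}
  |family| = 14
Round 4. New:
  {1, 3, 6}  = {1, 3} ∪ {6}
  {2, 4, 5}  = {2, 5} ∪ {4}
  |family| = 16
After Round 5 the family is unchanged; done.

|σ(ℰ)| = 16.  σ(ℰ) = { {}, {4}, {6}, {1, 3}, {2, 5}, {4, 6}, {1, 3, 4}, {1, 3, 6}, {2, 4, 5}, {2, 5, 6}, {1, 2, 3, 5}, {1, 3, 4, 6}, {2, 4, 5, 6}, {1, 2, 3, 4, 5}, {1, 2, 3, 5, 6}, X }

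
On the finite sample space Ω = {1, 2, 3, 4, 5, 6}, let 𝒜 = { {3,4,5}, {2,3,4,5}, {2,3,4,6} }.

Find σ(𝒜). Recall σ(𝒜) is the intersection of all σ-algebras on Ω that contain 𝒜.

Seed the family with 𝒜 together with ∅ and Ω: { {}, {3,4,5}, {2,3,4,5}, {2,3,4,6}, Ω }.
Round 1: +4 →
  {1,5}  = {2,3,4,6}ᶜ
  {1,6}  = {2,3,4,5}ᶜ
  {1,2,6}  = {3,4,5}ᶜ
  {2,3,4,5,6}  = {3,4,5} ∪ {2,3,4,6}
  [9 total]
Round 2 (7 new):
  {1}  = {2,3,4,5,6}ᶜ
  {1,5,6}  = {1,6} ∪ {1,5}
  {1,2,5,6}  = {1,5} ∪ {1,2,6}
  {1,3,4,5}  = {3,4,5} ∪ {1,5}
  {1,2,3,4,5}  = {2,3,4,5} ∪ {1,5}
  {1,2,3,4,6}  = {1,6} ∪ {2,3,4,6}
  {1,3,4,5,6}  = {3,4,5} ∪ {1,6}
  [16 total]
Round 3. New:
  {2}  = {1,3,4,5,6}ᶜ
  {5}  = {1,2,3,4,6}ᶜ
  {6}  = {1,2,3,4,5}ᶜ
  {2,6}  = {1,3,4,5}ᶜ
  {3,4}  = {1,2,5,6}ᶜ
  {2,3,4}  = {1,5,6}ᶜ
  [22 total]
Round 4: +10 →
  {1,2}  = {2} ∪ {1}
  {2,5}  = {2} ∪ {5}
  {5,6}  = {6} ∪ {5}
  {1,2,5}  = {2} ∪ {1,5}
  {1,3,4}  = {3,4} ∪ {1}
  {2,5,6}  = {2,6} ∪ {5}
  {3,4,6}  = {3,4} ∪ {6}
  {1,2,3,4}  = {2,3,4} ∪ {1}
  {1,3,4,6}  = {3,4} ∪ {1,6}
  {3,4,5,6}  = {3,4,5} ∪ {6}
  [32 total]
Round 5: stable.

σ(𝒜) = { {}, {1}, {2}, {5}, {6}, {1,2}, {1,5}, {1,6}, {2,5}, {2,6}, {3,4}, {5,6}, {1,2,5}, {1,2,6}, {1,3,4}, {1,5,6}, {2,3,4}, {2,5,6}, {3,4,5}, {3,4,6}, {1,2,3,4}, {1,2,5,6}, {1,3,4,5}, {1,3,4,6}, {2,3,4,5}, {2,3,4,6}, {3,4,5,6}, {1,2,3,4,5}, {1,2,3,4,6}, {1,3,4,5,6}, {2,3,4,5,6}, Ω }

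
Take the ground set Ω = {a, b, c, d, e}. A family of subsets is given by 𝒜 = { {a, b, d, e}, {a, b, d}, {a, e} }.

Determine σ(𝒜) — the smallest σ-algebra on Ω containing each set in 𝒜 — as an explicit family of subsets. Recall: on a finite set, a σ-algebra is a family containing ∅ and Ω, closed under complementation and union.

Begin from { {}, {a, e}, {a, b, d}, {a, b, d, e}, Ω } (that is, 𝒜 plus ∅ and Ω).
Iteration 1: 3 new —
  {c}  = complement {a, b, d, e}
  {c, e}  = complement {a, b, d}
  {b, c, d}  = complement {a, e}
  (now 8)
Iteration 2 (3 new):
  {a, c, e}  = {c} ∪ {a, e}
  {a, b, c, d}  = {c} ∪ {a, b, d}
  {b, c, d, e}  = {c, e} ∪ {b, c, d}
  (now 11)
Iteration 3 adds 3:
  {a}  = complement {b, c, d, e}
  {e}  = complement {a, b, c, d}
  {b, d}  = complement {a, c, e}
  (now 14)
Iteration 4. New:
  {a, c}  = {c} ∪ {a}
  {b, d, e}  = {b, d} ∪ {e}
  (now 16)
Iteration 5 adds nothing — fixpoint reached.

Hence σ(𝒜) has 16 members: { {}, {a}, {c}, {e}, {a, c}, {a, e}, {b, d}, {c, e}, {a, b, d}, {a, c, e}, {b, c, d}, {b, d, e}, {a, b, c, d}, {a, b, d, e}, {b, c, d, e}, Ω }.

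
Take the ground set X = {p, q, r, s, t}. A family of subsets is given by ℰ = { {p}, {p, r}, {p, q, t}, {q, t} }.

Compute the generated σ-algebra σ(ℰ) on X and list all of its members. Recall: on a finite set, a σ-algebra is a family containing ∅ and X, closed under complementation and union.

Begin from { {}, {p}, {p, r}, {q, t}, {p, q, t}, X } (that is, ℰ plus ∅ and X).
Iteration 1: +5 →
  {r, s}  = ᶜ of {p, q, t}
  {p, r, s}  = ᶜ of {q, t}
  {q, s, t}  = ᶜ of {p, r}
  {p, q, r, t}  = {p, q, t} ∪ {p, r}
  {q, r, s, t}  = ᶜ of {p}
Iteration 2. New:
  {s}  = ᶜ of {p, q, r, t}
  {p, q, s, t}  = {p, q, t} ∪ {q, s, t}
Iteration 3 (2 new):
  {r}  = ᶜ of {p, q, s, t}
  {p, s}  = {s} ∪ {p}
Iteration 4. New:
  {q, r, t}  = ᶜ of {p, s}
Iteration 5: already closed under ᶜ and ∪.

|σ(ℰ)| = 16.  σ(ℰ) = { {}, {p}, {r}, {s}, {p, r}, {p, s}, {q, t}, {r, s}, {p, q, t}, {p, r, s}, {q, r, t}, {q, s, t}, {p, q, r, t}, {p, q, s, t}, {q, r, s, t}, X }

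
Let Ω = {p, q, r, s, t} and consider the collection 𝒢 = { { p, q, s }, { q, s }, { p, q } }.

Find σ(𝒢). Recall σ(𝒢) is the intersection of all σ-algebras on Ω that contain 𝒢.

Answer: σ(𝒢) = { {}, { p }, { q }, { s }, { p, q }, { p, s }, { q, s }, { r, t }, { p, q, s }, { p, r, t }, { q, r, t }, { r, s, t }, { p, q, r, t }, { p, r, s, t }, { q, r, s, t }, Ω }

Check:
Seed the family with 𝒢 together with ∅ and Ω: { {}, { p, q }, { q, s }, { p, q, s }, Ω }.
Pass 1. New:
  { r, t }  = ᶜ of { p, q, s }
  { p, r, t }  = ᶜ of { q, s }
  { r, s, t }  = ᶜ of { p, q }
  [8 total]
Pass 2: 3 new —
  { p, q, r, t }  = { p, r, t } ∪ { p, q }
  { p, r, s, t }  = { p, r, t } ∪ { r, s, t }
  { q, r, s, t }  = { r, t } ∪ { q, s }
  [11 total]
Pass 3. New:
  { p }  = ᶜ of { q, r, s, t }
  { q }  = ᶜ of { p, r, s, t }
  { s }  = ᶜ of { p, q, r, t }
  [14 total]
Pass 4: +2 →
  { p, s }  = { s } ∪ { p }
  { q, r, t }  = { r, t } ∪ { q }
  [16 total]
Pass 5: closed — nothing new.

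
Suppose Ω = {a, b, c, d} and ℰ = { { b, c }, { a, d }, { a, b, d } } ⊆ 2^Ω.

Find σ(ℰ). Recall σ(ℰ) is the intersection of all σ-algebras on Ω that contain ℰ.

Answer: σ(ℰ) = { {  }, { b }, { c }, { a, d }, { b, c }, { a, b, d }, { a, c, d }, Ω }

Check:
Begin from { {  }, { a, d }, { b, c }, { a, b, d }, Ω } (that is, ℰ plus ∅ and Ω).
Step 1 (1 new):
  { c }  = { a, b, d }ᶜ
  — 6 sets.
Step 2: +1 →
  { a, c, d }  = { c } ∪ { a, d }
  — 7 sets.
Step 3 (1 new):
  { b }  = { a, c, d }ᶜ
  — 8 sets.
Step 4: closed — nothing new.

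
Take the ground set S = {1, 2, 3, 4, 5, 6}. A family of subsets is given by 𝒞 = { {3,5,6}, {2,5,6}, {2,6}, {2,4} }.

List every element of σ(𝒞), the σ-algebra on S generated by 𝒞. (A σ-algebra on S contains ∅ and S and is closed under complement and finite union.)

Seed the family with 𝒞 together with ∅ and S: { {}, {2,4}, {2,6}, {2,5,6}, {3,5,6}, S }.
Pass 1 adds 8:
  {1,2,4}  = ᶜ of {3,5,6}
  {1,3,4}  = ᶜ of {2,5,6}
  {2,4,6}  = {2,6} ∪ {2,4}
  {1,3,4,5}  = ᶜ of {2,6}
  {1,3,5,6}  = ᶜ of {2,4}
  {2,3,5,6}  = {3,5,6} ∪ {2,6}
  {2,4,5,6}  = {2,5,6} ∪ {2,4}
  {2,3,4,5,6}  = {3,5,6} ∪ {2,4}
  [14 total]
Pass 2: +11 →
  {1}  = ᶜ of {2,3,4,5,6}
  {1,3}  = ᶜ of {2,4,5,6}
  {1,4}  = ᶜ of {2,3,5,6}
  {1,3,5}  = ᶜ of {2,4,6}
  {1,2,3,4}  = {1,2,4} ∪ {1,3,4}
  {1,2,4,6}  = {2,4,6} ∪ {1,2,4}
  {1,2,3,4,5}  = {1,2,4} ∪ {1,3,4,5}
  {1,2,3,4,6}  = {2,4,6} ∪ {1,3,4}
  {1,2,3,5,6}  = {1,3,5,6} ∪ {2,6}
  {1,2,4,5,6}  = {2,5,6} ∪ {1,2,4}
  {1,3,4,5,6}  = {1,3,5,6} ∪ {1,3,4}
  [25 total]
Pass 3: +10 →
  {2}  = ᶜ of {1,3,4,5,6}
  {3}  = ᶜ of {1,2,4,5,6}
  {4}  = ᶜ of {1,2,3,5,6}
  {5}  = ᶜ of {1,2,3,4,6}
  {6}  = ᶜ of {1,2,3,4,5}
  {3,5}  = ᶜ of {1,2,4,6}
  {5,6}  = ᶜ of {1,2,3,4}
  {1,2,6}  = {2,6} ∪ {1}
  {1,2,3,6}  = {1,3} ∪ {2,6}
  {1,2,5,6}  = {2,5,6} ∪ {1}
  [35 total]
Pass 4: 27 new —
  {1,2}  = {1} ∪ {2}
  {1,5}  = {1} ∪ {5}
  {1,6}  = {1} ∪ {6}
  {2,3}  = {2} ∪ {3}
  {2,5}  = {2} ∪ {5}
  {3,4}  = ᶜ of {1,2,5,6}
  {3,6}  = {6} ∪ {3}
  {4,5}  = ᶜ of {1,2,3,6}
  {4,6}  = {6} ∪ {4}
  {1,2,3}  = {2} ∪ {1,3}
  {1,3,6}  = {6} ∪ {1,3}
  {1,4,5}  = {5} ∪ {1,4}
  {1,4,6}  = {6} ∪ {1,4}
  {1,5,6}  = {5,6} ∪ {1}
  {2,3,4}  = {3} ∪ {2,4}
  {2,3,5}  = {2} ∪ {3,5}
  {2,3,6}  = {2,6} ∪ {3}
  {2,4,5}  = {5} ∪ {2,4}
  {3,4,5}  = ᶜ of {1,2,6}
  {4,5,6}  = {5,6} ∪ {4}
  {1,2,3,5}  = {1,3,5} ∪ {2}
  {1,2,4,5}  = {1,2,4} ∪ {5}
  {1,3,4,6}  = {6} ∪ {1,3,4}
  {1,4,5,6}  = {5,6} ∪ {1,4}
  {2,3,4,5}  = {3,5} ∪ {2,4}
  {2,3,4,6}  = {2,4,6} ∪ {3}
  {3,4,5,6}  = {3,5,6} ∪ {4}
  [62 total]
Pass 5. New:
  {1,2,5}  = {2,5} ∪ {1,5}
  {3,4,6}  = {3,4} ∪ {4,6}
  [64 total]
Pass 6 adds nothing — fixpoint reached.

|σ(𝒞)| = 64.  σ(𝒞) = { {}, {1}, {2}, {3}, {4}, {5}, {6}, {1,2}, {1,3}, {1,4}, {1,5}, {1,6}, {2,3}, {2,4}, {2,5}, {2,6}, {3,4}, {3,5}, {3,6}, {4,5}, {4,6}, {5,6}, {1,2,3}, {1,2,4}, {1,2,5}, {1,2,6}, {1,3,4}, {1,3,5}, {1,3,6}, {1,4,5}, {1,4,6}, {1,5,6}, {2,3,4}, {2,3,5}, {2,3,6}, {2,4,5}, {2,4,6}, {2,5,6}, {3,4,5}, {3,4,6}, {3,5,6}, {4,5,6}, {1,2,3,4}, {1,2,3,5}, {1,2,3,6}, {1,2,4,5}, {1,2,4,6}, {1,2,5,6}, {1,3,4,5}, {1,3,4,6}, {1,3,5,6}, {1,4,5,6}, {2,3,4,5}, {2,3,4,6}, {2,3,5,6}, {2,4,5,6}, {3,4,5,6}, {1,2,3,4,5}, {1,2,3,4,6}, {1,2,3,5,6}, {1,2,4,5,6}, {1,3,4,5,6}, {2,3,4,5,6}, S }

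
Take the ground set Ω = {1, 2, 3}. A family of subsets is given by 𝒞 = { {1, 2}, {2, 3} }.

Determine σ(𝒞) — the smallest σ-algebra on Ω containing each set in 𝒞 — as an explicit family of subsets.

Start: 𝒞 ∪ {∅, Ω} = { ∅, {1, 2}, {2, 3}, Ω }.
Pass 1. New:
  {1}  = Ω∖{2, 3}
  {3}  = Ω∖{1, 2}
  |family| = 6
Pass 2. New:
  {1, 3}  = {3} ∪ {1}
  |family| = 7
Pass 3. New:
  {2}  = Ω∖{1, 3}
  |family| = 8
Pass 4 adds nothing — fixpoint reached.

Hence σ(𝒞) has 8 members: { ∅, {1}, {2}, {3}, {1, 2}, {1, 3}, {2, 3}, Ω }.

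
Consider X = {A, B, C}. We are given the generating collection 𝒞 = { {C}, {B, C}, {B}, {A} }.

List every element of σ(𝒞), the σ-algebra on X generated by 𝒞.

Take S₀ = 𝒞 ∪ {∅, X} = { {}, {A}, {B}, {C}, {B, C}, X }.
Step 1: 2 new —
  {A, B}  = ᶜ of {C}
  {A, C}  = ᶜ of {B}
  (now 8)
Step 2: stable.

σ(𝒞) = { {}, {A}, {B}, {C}, {A, B}, {A, C}, {B, C}, X }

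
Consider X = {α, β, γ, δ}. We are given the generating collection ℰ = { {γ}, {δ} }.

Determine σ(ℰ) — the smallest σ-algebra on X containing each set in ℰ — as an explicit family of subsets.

σ(ℰ) = { {}, {γ}, {δ}, {α,β}, {γ,δ}, {α,β,γ}, {α,β,δ}, X }

Working:
Seed the family with ℰ together with ∅ and X: { {}, {γ}, {δ}, X }.
Iteration 1 (3 new):
  {γ,δ}  = {γ} ∪ {δ}
  {α,β,γ}  = ᶜ of {δ}
  {α,β,δ}  = ᶜ of {γ}
  [7 total]
Iteration 2 adds 1:
  {α,β}  = ᶜ of {γ,δ}
  [8 total]
After Iteration 3 the family is unchanged; done.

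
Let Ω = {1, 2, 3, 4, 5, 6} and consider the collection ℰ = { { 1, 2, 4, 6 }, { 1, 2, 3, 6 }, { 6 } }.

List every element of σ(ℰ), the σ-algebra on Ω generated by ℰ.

Initial family (5 sets): { ∅, { 6 }, { 1, 2, 3, 6 }, { 1, 2, 4, 6 }, Ω }.
Round 1: 4 new —
  { 3, 5 }  = Ω∖{ 1, 2, 4, 6 }
  { 4, 5 }  = Ω∖{ 1, 2, 3, 6 }
  { 1, 2, 3, 4, 5 }  = Ω∖{ 6 }
  { 1, 2, 3, 4, 6 }  = { 1, 2, 4, 6 } ∪ { 1, 2, 3, 6 }
Round 2: +6 →
  { 5 }  = Ω∖{ 1, 2, 3, 4, 6 }
  { 3, 4, 5 }  = { 4, 5 } ∪ { 3, 5 }
  { 3, 5, 6 }  = { 6 } ∪ { 3, 5 }
  { 4, 5, 6 }  = { 6 } ∪ { 4, 5 }
  { 1, 2, 3, 5, 6 }  = { 1, 2, 3, 6 } ∪ { 3, 5 }
  { 1, 2, 4, 5, 6 }  = { 1, 2, 4, 6 } ∪ { 4, 5 }
Round 3 adds 7:
  { 3 }  = Ω∖{ 1, 2, 4, 5, 6 }
  { 4 }  = Ω∖{ 1, 2, 3, 5, 6 }
  { 5, 6 }  = { 6 } ∪ { 5 }
  { 1, 2, 3 }  = Ω∖{ 4, 5, 6 }
  { 1, 2, 4 }  = Ω∖{ 3, 5, 6 }
  { 1, 2, 6 }  = Ω∖{ 3, 4, 5 }
  { 3, 4, 5, 6 }  = { 4, 5 } ∪ { 3, 5, 6 }
Round 4. New:
  { 1, 2 }  = Ω∖{ 3, 4, 5, 6 }
  { 3, 4 }  = { 3 } ∪ { 4 }
  { 3, 6 }  = { 6 } ∪ { 3 }
  { 4, 6 }  = { 6 } ∪ { 4 }
  { 1, 2, 3, 4 }  = Ω∖{ 5, 6 }
  { 1, 2, 3, 5 }  = { 3, 5 } ∪ { 1, 2, 3 }
  { 1, 2, 4, 5 }  = { 4, 5 } ∪ { 1, 2, 4 }
  { 1, 2, 5, 6 }  = { 5, 6 } ∪ { 1, 2, 6 }
Round 5: +2 →
  { 1, 2, 5 }  = { 1, 2 } ∪ { 5 }
  { 3, 4, 6 }  = { 3, 4 } ∪ { 6 }
Round 6: stable.

|σ(ℰ)| = 32.  σ(ℰ) = { ∅, { 3 }, { 4 }, { 5 }, { 6 }, { 1, 2 }, { 3, 4 }, { 3, 5 }, { 3, 6 }, { 4, 5 }, { 4, 6 }, { 5, 6 }, { 1, 2, 3 }, { 1, 2, 4 }, { 1, 2, 5 }, { 1, 2, 6 }, { 3, 4, 5 }, { 3, 4, 6 }, { 3, 5, 6 }, { 4, 5, 6 }, { 1, 2, 3, 4 }, { 1, 2, 3, 5 }, { 1, 2, 3, 6 }, { 1, 2, 4, 5 }, { 1, 2, 4, 6 }, { 1, 2, 5, 6 }, { 3, 4, 5, 6 }, { 1, 2, 3, 4, 5 }, { 1, 2, 3, 4, 6 }, { 1, 2, 3, 5, 6 }, { 1, 2, 4, 5, 6 }, Ω }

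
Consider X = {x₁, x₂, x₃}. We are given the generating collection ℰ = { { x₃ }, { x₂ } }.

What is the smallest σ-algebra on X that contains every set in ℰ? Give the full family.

Seed the family with ℰ together with ∅ and X: { {  }, { x₂ }, { x₃ }, X }.
Round 1: +3 →
  { x₁, x₂ }  = { x₃ }ᶜ
  { x₁, x₃ }  = { x₂ }ᶜ
  { x₂, x₃ }  = { x₃ } ∪ { x₂ }
  |family| = 7
Round 2. New:
  { x₁ }  = { x₂, x₃ }ᶜ
  |family| = 8
Round 3: no new sets; the family is a σ-algebra.

|σ(ℰ)| = 8.  σ(ℰ) = { {  }, { x₁ }, { x₂ }, { x₃ }, { x₁, x₂ }, { x₁, x₃ }, { x₂, x₃ }, X }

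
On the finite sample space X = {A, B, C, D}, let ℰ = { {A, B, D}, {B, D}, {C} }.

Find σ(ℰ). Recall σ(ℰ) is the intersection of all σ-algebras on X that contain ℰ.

Answer: σ(ℰ) = { {}, {A}, {C}, {A, C}, {B, D}, {A, B, D}, {B, C, D}, X }

Trace:
Initial family (5 sets): { {}, {C}, {B, D}, {A, B, D}, X }.
Pass 1: 2 new —
  {A, C}  = complement {B, D}
  {B, C, D}  = {C} ∪ {B, D}
  [7 total]
Pass 2 (1 new):
  {A}  = complement {B, C, D}
  [8 total]
After Pass 3 the family is unchanged; done.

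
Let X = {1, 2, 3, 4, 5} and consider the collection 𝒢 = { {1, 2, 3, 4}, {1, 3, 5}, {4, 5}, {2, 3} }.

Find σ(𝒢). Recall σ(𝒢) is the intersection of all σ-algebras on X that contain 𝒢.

Begin from { {}, {2, 3}, {4, 5}, {1, 3, 5}, {1, 2, 3, 4}, X } (that is, 𝒢 plus ∅ and X).
Pass 1: 7 new —
  {5}  = ᶜ of {1, 2, 3, 4}
  {2, 4}  = ᶜ of {1, 3, 5}
  {1, 2, 3}  = ᶜ of {4, 5}
  {1, 4, 5}  = ᶜ of {2, 3}
  {1, 2, 3, 5}  = {2, 3} ∪ {1, 3, 5}
  {1, 3, 4, 5}  = {4, 5} ∪ {1, 3, 5}
  {2, 3, 4, 5}  = {4, 5} ∪ {2, 3}
  — 13 sets.
Pass 2 adds 7:
  {1}  = ᶜ of {2, 3, 4, 5}
  {2}  = ᶜ of {1, 3, 4, 5}
  {4}  = ᶜ of {1, 2, 3, 5}
  {2, 3, 4}  = {2, 3} ∪ {2, 4}
  {2, 3, 5}  = {5} ∪ {2, 3}
  {2, 4, 5}  = {5} ∪ {2, 4}
  {1, 2, 4, 5}  = {1, 4, 5} ∪ {2, 4}
  — 20 sets.
Pass 3: 7 new —
  {3}  = ᶜ of {1, 2, 4, 5}
  {1, 2}  = {2} ∪ {1}
  {1, 3}  = ᶜ of {2, 4, 5}
  {1, 4}  = ᶜ of {2, 3, 5}
  {1, 5}  = ᶜ of {2, 3, 4}
  {2, 5}  = {2} ∪ {5}
  {1, 2, 4}  = {2, 4} ∪ {1}
  — 27 sets.
Pass 4: +5 →
  {3, 4}  = {3} ∪ {4}
  {3, 5}  = ᶜ of {1, 2, 4}
  {1, 2, 5}  = {2, 5} ∪ {1, 2}
  {1, 3, 4}  = ᶜ of {2, 5}
  {3, 4, 5}  = ᶜ of {1, 2}
  — 32 sets.
Pass 5: no new sets; the family is a σ-algebra.

σ(𝒢) = { {}, {1}, {2}, {3}, {4}, {5}, {1, 2}, {1, 3}, {1, 4}, {1, 5}, {2, 3}, {2, 4}, {2, 5}, {3, 4}, {3, 5}, {4, 5}, {1, 2, 3}, {1, 2, 4}, {1, 2, 5}, {1, 3, 4}, {1, 3, 5}, {1, 4, 5}, {2, 3, 4}, {2, 3, 5}, {2, 4, 5}, {3, 4, 5}, {1, 2, 3, 4}, {1, 2, 3, 5}, {1, 2, 4, 5}, {1, 3, 4, 5}, {2, 3, 4, 5}, X }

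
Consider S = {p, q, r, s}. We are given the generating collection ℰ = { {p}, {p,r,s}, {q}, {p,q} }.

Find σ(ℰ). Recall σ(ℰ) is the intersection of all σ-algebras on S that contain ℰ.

|σ(ℰ)| = 8.  σ(ℰ) = { {}, {p}, {q}, {p,q}, {r,s}, {p,r,s}, {q,r,s}, S }

Trace:
Initial family (6 sets): { {}, {p}, {q}, {p,q}, {p,r,s}, S }.
Step 1: +2 →
  {r,s}  = {p,q}ᶜ
  {q,r,s}  = {p}ᶜ
  |family| = 8
Step 2: closed — nothing new.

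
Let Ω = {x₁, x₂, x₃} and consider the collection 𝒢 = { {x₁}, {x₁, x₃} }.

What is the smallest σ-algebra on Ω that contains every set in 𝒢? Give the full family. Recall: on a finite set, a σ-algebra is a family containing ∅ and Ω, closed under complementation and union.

Answer: σ(𝒢) = { {}, {x₁}, {x₂}, {x₃}, {x₁, x₂}, {x₁, x₃}, {x₂, x₃}, Ω }

Check:
Initial family (4 sets): { {}, {x₁}, {x₁, x₃}, Ω }.
Iteration 1: +2 →
  {x₂}  = complement {x₁, x₃}
  {x₂, x₃}  = complement {x₁}
Iteration 2. New:
  {x₁, x₂}  = {x₂} ∪ {x₁}
Iteration 3: 1 new —
  {x₃}  = complement {x₁, x₂}
Iteration 4 adds nothing — fixpoint reached.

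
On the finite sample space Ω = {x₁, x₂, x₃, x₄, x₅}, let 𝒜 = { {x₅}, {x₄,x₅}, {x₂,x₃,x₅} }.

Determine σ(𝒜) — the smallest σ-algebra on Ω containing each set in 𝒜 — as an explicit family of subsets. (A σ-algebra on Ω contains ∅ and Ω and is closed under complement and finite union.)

|σ(𝒜)| = 16.  σ(𝒜) = { ∅, {x₁}, {x₄}, {x₅}, {x₁,x₄}, {x₁,x₅}, {x₂,x₃}, {x₄,x₅}, {x₁,x₂,x₃}, {x₁,x₄,x₅}, {x₂,x₃,x₄}, {x₂,x₃,x₅}, {x₁,x₂,x₃,x₄}, {x₁,x₂,x₃,x₅}, {x₂,x₃,x₄,x₅}, Ω }

Working:
Start: 𝒜 ∪ {∅, Ω} = { ∅, {x₅}, {x₄,x₅}, {x₂,x₃,x₅}, Ω }.
Iteration 1: 4 new —
  {x₁,x₄}  = {x₂,x₃,x₅}ᶜ
  {x₁,x₂,x₃}  = {x₄,x₅}ᶜ
  {x₁,x₂,x₃,x₄}  = {x₅}ᶜ
  {x₂,x₃,x₄,x₅}  = {x₄,x₅} ∪ {x₂,x₃,x₅}
  |family| = 9
Iteration 2 adds 3:
  {x₁}  = {x₂,x₃,x₄,x₅}ᶜ
  {x₁,x₄,x₅}  = {x₅} ∪ {x₁,x₄}
  {x₁,x₂,x₃,x₅}  = {x₁,x₂,x₃} ∪ {x₅}
  |family| = 12
Iteration 3 adds 3:
  {x₄}  = {x₁,x₂,x₃,x₅}ᶜ
  {x₁,x₅}  = {x₅} ∪ {x₁}
  {x₂,x₃}  = {x₁,x₄,x₅}ᶜ
  |family| = 15
Iteration 4. New:
  {x₂,x₃,x₄}  = {x₁,x₅}ᶜ
  |family| = 16
Iteration 5: stable.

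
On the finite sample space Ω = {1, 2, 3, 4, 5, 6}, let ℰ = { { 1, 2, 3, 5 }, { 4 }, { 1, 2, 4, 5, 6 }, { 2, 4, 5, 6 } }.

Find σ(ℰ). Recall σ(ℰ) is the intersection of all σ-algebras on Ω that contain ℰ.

Answer: σ(ℰ) = { {  }, { 1 }, { 3 }, { 4 }, { 6 }, { 1, 3 }, { 1, 4 }, { 1, 6 }, { 2, 5 }, { 3, 4 }, { 3, 6 }, { 4, 6 }, { 1, 2, 5 }, { 1, 3, 4 }, { 1, 3, 6 }, { 1, 4, 6 }, { 2, 3, 5 }, { 2, 4, 5 }, { 2, 5, 6 }, { 3, 4, 6 }, { 1, 2, 3, 5 }, { 1, 2, 4, 5 }, { 1, 2, 5, 6 }, { 1, 3, 4, 6 }, { 2, 3, 4, 5 }, { 2, 3, 5, 6 }, { 2, 4, 5, 6 }, { 1, 2, 3, 4, 5 }, { 1, 2, 3, 5, 6 }, { 1, 2, 4, 5, 6 }, { 2, 3, 4, 5, 6 }, Ω }

Derivation:
Begin from { {  }, { 4 }, { 1, 2, 3, 5 }, { 2, 4, 5, 6 }, { 1, 2, 4, 5, 6 }, Ω } (that is, ℰ plus ∅ and Ω).
Round 1: +5 →
  { 3 }  = Ω∖{ 1, 2, 4, 5, 6 }
  { 1, 3 }  = Ω∖{ 2, 4, 5, 6 }
  { 4, 6 }  = Ω∖{ 1, 2, 3, 5 }
  { 1, 2, 3, 4, 5 }  = { 4 } ∪ { 1, 2, 3, 5 }
  { 1, 2, 3, 5, 6 }  = Ω∖{ 4 }
  |family| = 11
Round 2: +6 →
  { 6 }  = Ω∖{ 1, 2, 3, 4, 5 }
  { 3, 4 }  = { 3 } ∪ { 4 }
  { 1, 3, 4 }  = { 1, 3 } ∪ { 4 }
  { 3, 4, 6 }  = { 3 } ∪ { 4, 6 }
  { 1, 3, 4, 6 }  = { 1, 3 } ∪ { 4, 6 }
  { 2, 3, 4, 5, 6 }  = { 3 } ∪ { 2, 4, 5, 6 }
  |family| = 17
Round 3 (7 new):
  { 1 }  = Ω∖{ 2, 3, 4, 5, 6 }
  { 2, 5 }  = Ω∖{ 1, 3, 4, 6 }
  { 3, 6 }  = { 3 } ∪ { 6 }
  { 1, 2, 5 }  = Ω∖{ 3, 4, 6 }
  { 1, 3, 6 }  = { 1, 3 } ∪ { 6 }
  { 2, 5, 6 }  = Ω∖{ 1, 3, 4 }
  { 1, 2, 5, 6 }  = Ω∖{ 3, 4 }
  |family| = 24
Round 4 (8 new):
  { 1, 4 }  = { 1 } ∪ { 4 }
  { 1, 6 }  = { 1 } ∪ { 6 }
  { 1, 4, 6 }  = { 1 } ∪ { 4, 6 }
  { 2, 3, 5 }  = { 2, 5 } ∪ { 3 }
  { 2, 4, 5 }  = Ω∖{ 1, 3, 6 }
  { 1, 2, 4, 5 }  = Ω∖{ 3, 6 }
  { 2, 3, 4, 5 }  = { 2, 5 } ∪ { 3, 4 }
  { 2, 3, 5, 6 }  = { 2, 5 } ∪ { 3, 6 }
  |family| = 32
Round 5: no new sets; the family is a σ-algebra.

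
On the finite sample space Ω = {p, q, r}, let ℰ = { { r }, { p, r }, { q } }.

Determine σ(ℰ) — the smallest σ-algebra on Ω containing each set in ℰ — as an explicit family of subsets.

|σ(ℰ)| = 8.  σ(ℰ) = { {}, { p }, { q }, { r }, { p, q }, { p, r }, { q, r }, Ω }

Trace:
Start: ℰ ∪ {∅, Ω} = { {}, { q }, { r }, { p, r }, Ω }.
Round 1 (2 new):
  { p, q }  = { r }ᶜ
  { q, r }  = { r } ∪ { q }
  |family| = 7
Round 2: +1 →
  { p }  = { q, r }ᶜ
  |family| = 8
Round 3: already closed under ᶜ and ∪.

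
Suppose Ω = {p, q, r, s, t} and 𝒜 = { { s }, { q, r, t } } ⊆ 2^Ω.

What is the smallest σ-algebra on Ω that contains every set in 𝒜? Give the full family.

σ(𝒜) = { {  }, { p }, { s }, { p, s }, { q, r, t }, { p, q, r, t }, { q, r, s, t }, Ω }

Working:
Begin from { {  }, { s }, { q, r, t }, Ω } (that is, 𝒜 plus ∅ and Ω).
Step 1. New:
  { p, s }  = complement { q, r, t }
  { p, q, r, t }  = complement { s }
  { q, r, s, t }  = { s } ∪ { q, r, t }
  |family| = 7
Step 2 (1 new):
  { p }  = complement { q, r, s, t }
  |family| = 8
After Step 3 the family is unchanged; done.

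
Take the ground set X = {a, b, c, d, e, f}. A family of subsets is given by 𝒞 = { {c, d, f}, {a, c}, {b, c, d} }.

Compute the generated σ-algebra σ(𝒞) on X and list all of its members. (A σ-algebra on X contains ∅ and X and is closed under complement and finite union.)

Take S₀ = 𝒞 ∪ {∅, X} = { ∅, {a, c}, {b, c, d}, {c, d, f}, X }.
Iteration 1 (6 new):
  {a, b, e}  = {c, d, f}ᶜ
  {a, e, f}  = {b, c, d}ᶜ
  {a, b, c, d}  = {b, c, d} ∪ {a, c}
  {a, c, d, f}  = {a, c} ∪ {c, d, f}
  {b, c, d, f}  = {b, c, d} ∪ {c, d, f}
  {b, d, e, f}  = {a, c}ᶜ
  |family| = 11
Iteration 2: 11 new —
  {a, e}  = {b, c, d, f}ᶜ
  {b, e}  = {a, c, d, f}ᶜ
  {e, f}  = {a, b, c, d}ᶜ
  {a, b, c, e}  = {a, b, e} ∪ {a, c}
  {a, b, e, f}  = {a, b, e} ∪ {a, e, f}
  {a, c, e, f}  = {a, e, f} ∪ {a, c}
  {a, b, c, d, e}  = {b, c, d} ∪ {a, b, e}
  {a, b, c, d, f}  = {b, c, d} ∪ {a, c, d, f}
  {a, b, d, e, f}  = {a, b, e} ∪ {b, d, e, f}
  {a, c, d, e, f}  = {a, e, f} ∪ {a, c, d, f}
  {b, c, d, e, f}  = {b, c, d} ∪ {b, d, e, f}
  |family| = 22
Iteration 3. New:
  {a}  = {b, c, d, e, f}ᶜ
  {b}  = {a, c, d, e, f}ᶜ
  {c}  = {a, b, d, e, f}ᶜ
  {e}  = {a, b, c, d, f}ᶜ
  {f}  = {a, b, c, d, e}ᶜ
  {b, d}  = {a, c, e, f}ᶜ
  {c, d}  = {a, b, e, f}ᶜ
  {d, f}  = {a, b, c, e}ᶜ
  {a, c, e}  = {a, c} ∪ {a, e}
  {b, e, f}  = {b, e} ∪ {e, f}
  {b, c, d, e}  = {b, e} ∪ {b, c, d}
  {c, d, e, f}  = {e, f} ∪ {c, d, f}
  {a, b, c, e, f}  = {b, e} ∪ {a, c, e, f}
  |family| = 35
Iteration 4 adds 22:
  {d}  = {a, b, c, e, f}ᶜ
  {a, b}  = {c, d, e, f}ᶜ
  {a, f}  = {b, c, d, e}ᶜ
  {b, c}  = {b} ∪ {c}
  {b, f}  = {b} ∪ {f}
  {c, e}  = {e} ∪ {c}
  {c, f}  = {f} ∪ {c}
  {a, b, c}  = {b} ∪ {a, c}
  {a, b, d}  = {b, d} ∪ {a}
  {a, c, d}  = {b, e, f}ᶜ
  {a, c, f}  = {f} ∪ {a, c}
  {a, d, f}  = {d, f} ∪ {a}
  {b, c, e}  = {b, e} ∪ {c}
  {b, d, e}  = {b, e} ∪ {b, d}
  {b, d, f}  = {a, c, e}ᶜ
  {c, d, e}  = {c, d} ∪ {e}
  {c, e, f}  = {e, f} ∪ {c}
  {d, e, f}  = {e, f} ∪ {d, f}
  {a, b, d, e}  = {a, b, e} ∪ {b, d}
  {a, c, d, e}  = {c, d} ∪ {a, c, e}
  {a, d, e, f}  = {a, e, f} ∪ {d, f}
  {b, c, e, f}  = {b, e, f} ∪ {c}
  |family| = 57
Iteration 5 adds 7:
  {a, d}  = {b, c, e, f}ᶜ
  {d, e}  = {e} ∪ {d}
  {a, b, f}  = {c, d, e}ᶜ
  {a, d, e}  = {a, e} ∪ {d}
  {b, c, f}  = {b} ∪ {c, f}
  {a, b, c, f}  = {a, c, f} ∪ {b}
  {a, b, d, f}  = {c, e}ᶜ
  |family| = 64
After Iteration 6 the family is unchanged; done.

|σ(𝒞)| = 64.  σ(𝒞) = { ∅, {a}, {b}, {c}, {d}, {e}, {f}, {a, b}, {a, c}, {a, d}, {a, e}, {a, f}, {b, c}, {b, d}, {b, e}, {b, f}, {c, d}, {c, e}, {c, f}, {d, e}, {d, f}, {e, f}, {a, b, c}, {a, b, d}, {a, b, e}, {a, b, f}, {a, c, d}, {a, c, e}, {a, c, f}, {a, d, e}, {a, d, f}, {a, e, f}, {b, c, d}, {b, c, e}, {b, c, f}, {b, d, e}, {b, d, f}, {b, e, f}, {c, d, e}, {c, d, f}, {c, e, f}, {d, e, f}, {a, b, c, d}, {a, b, c, e}, {a, b, c, f}, {a, b, d, e}, {a, b, d, f}, {a, b, e, f}, {a, c, d, e}, {a, c, d, f}, {a, c, e, f}, {a, d, e, f}, {b, c, d, e}, {b, c, d, f}, {b, c, e, f}, {b, d, e, f}, {c, d, e, f}, {a, b, c, d, e}, {a, b, c, d, f}, {a, b, c, e, f}, {a, b, d, e, f}, {a, c, d, e, f}, {b, c, d, e, f}, X }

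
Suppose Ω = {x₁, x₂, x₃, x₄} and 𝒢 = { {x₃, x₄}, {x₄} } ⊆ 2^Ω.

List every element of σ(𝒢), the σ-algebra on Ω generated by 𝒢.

Answer: σ(𝒢) = { {}, {x₃}, {x₄}, {x₁, x₂}, {x₃, x₄}, {x₁, x₂, x₃}, {x₁, x₂, x₄}, Ω }

Derivation:
Begin from { {}, {x₄}, {x₃, x₄}, Ω } (that is, 𝒢 plus ∅ and Ω).
Step 1 (2 new):
  {x₁, x₂}  = ᶜ of {x₃, x₄}
  {x₁, x₂, x₃}  = ᶜ of {x₄}
  — 6 sets.
Step 2 (1 new):
  {x₁, x₂, x₄}  = {x₁, x₂} ∪ {x₄}
  — 7 sets.
Step 3 (1 new):
  {x₃}  = ᶜ of {x₁, x₂, x₄}
  — 8 sets.
After Step 4 the family is unchanged; done.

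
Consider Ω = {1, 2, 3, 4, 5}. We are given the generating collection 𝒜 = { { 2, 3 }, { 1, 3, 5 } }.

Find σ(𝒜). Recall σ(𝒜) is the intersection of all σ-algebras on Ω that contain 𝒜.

Initial family (4 sets): { {  }, { 2, 3 }, { 1, 3, 5 }, Ω }.
Step 1: +3 →
  { 2, 4 }  = ᶜ of { 1, 3, 5 }
  { 1, 4, 5 }  = ᶜ of { 2, 3 }
  { 1, 2, 3, 5 }  = { 1, 3, 5 } ∪ { 2, 3 }
  |family| = 7
Step 2 (4 new):
  { 4 }  = ᶜ of { 1, 2, 3, 5 }
  { 2, 3, 4 }  = { 2, 3 } ∪ { 2, 4 }
  { 1, 2, 4, 5 }  = { 1, 4, 5 } ∪ { 2, 4 }
  { 1, 3, 4, 5 }  = { 1, 4, 5 } ∪ { 1, 3, 5 }
  |family| = 11
Step 3: 3 new —
  { 2 }  = ᶜ of { 1, 3, 4, 5 }
  { 3 }  = ᶜ of { 1, 2, 4, 5 }
  { 1, 5 }  = ᶜ of { 2, 3, 4 }
  |family| = 14
Step 4: +2 →
  { 3, 4 }  = { 3 } ∪ { 4 }
  { 1, 2, 5 }  = { 1, 5 } ∪ { 2 }
  |family| = 16
Step 5: already closed under ᶜ and ∪.

Hence σ(𝒜) has 16 members: { {  }, { 2 }, { 3 }, { 4 }, { 1, 5 }, { 2, 3 }, { 2, 4 }, { 3, 4 }, { 1, 2, 5 }, { 1, 3, 5 }, { 1, 4, 5 }, { 2, 3, 4 }, { 1, 2, 3, 5 }, { 1, 2, 4, 5 }, { 1, 3, 4, 5 }, Ω }.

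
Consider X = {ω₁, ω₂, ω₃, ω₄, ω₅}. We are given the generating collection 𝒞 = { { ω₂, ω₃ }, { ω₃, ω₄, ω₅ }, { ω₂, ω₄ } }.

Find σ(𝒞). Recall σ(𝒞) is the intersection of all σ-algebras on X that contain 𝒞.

Initial family (5 sets): { {}, { ω₂, ω₃ }, { ω₂, ω₄ }, { ω₃, ω₄, ω₅ }, X }.
Step 1 adds 5:
  { ω₁, ω₂ }  = ᶜ of { ω₃, ω₄, ω₅ }
  { ω₁, ω₃, ω₅ }  = ᶜ of { ω₂, ω₄ }
  { ω₁, ω₄, ω₅ }  = ᶜ of { ω₂, ω₃ }
  { ω₂, ω₃, ω₄ }  = { ω₂, ω₃ } ∪ { ω₂, ω₄ }
  { ω₂, ω₃, ω₄, ω₅ }  = { ω₃, ω₄, ω₅ } ∪ { ω₂, ω₃ }
  [10 total]
Step 2 (8 new):
  { ω₁ }  = ᶜ of { ω₂, ω₃, ω₄, ω₅ }
  { ω₁, ω₅ }  = ᶜ of { ω₂, ω₃, ω₄ }
  { ω₁, ω₂, ω₃ }  = { ω₁, ω₂ } ∪ { ω₂, ω₃ }
  { ω₁, ω₂, ω₄ }  = { ω₁, ω₂ } ∪ { ω₂, ω₄ }
  { ω₁, ω₂, ω₃, ω₄ }  = { ω₂, ω₃, ω₄ } ∪ { ω₁, ω₂ }
  { ω₁, ω₂, ω₃, ω₅ }  = { ω₁, ω₂ } ∪ { ω₁, ω₃, ω₅ }
  { ω₁, ω₂, ω₄, ω₅ }  = { ω₁, ω₄, ω₅ } ∪ { ω₁, ω₂ }
  { ω₁, ω₃, ω₄, ω₅ }  = { ω₁, ω₄, ω₅ } ∪ { ω₃, ω₄, ω₅ }
  [18 total]
Step 3: 7 new —
  { ω₂ }  = ᶜ of { ω₁, ω₃, ω₄, ω₅ }
  { ω₃ }  = ᶜ of { ω₁, ω₂, ω₄, ω₅ }
  { ω₄ }  = ᶜ of { ω₁, ω₂, ω₃, ω₅ }
  { ω₅ }  = ᶜ of { ω₁, ω₂, ω₃, ω₄ }
  { ω₃, ω₅ }  = ᶜ of { ω₁, ω₂, ω₄ }
  { ω₄, ω₅ }  = ᶜ of { ω₁, ω₂, ω₃ }
  { ω₁, ω₂, ω₅ }  = { ω₁, ω₂ } ∪ { ω₁, ω₅ }
  [25 total]
Step 4 adds 6:
  { ω₁, ω₃ }  = { ω₃ } ∪ { ω₁ }
  { ω₁, ω₄ }  = { ω₄ } ∪ { ω₁ }
  { ω₂, ω₅ }  = { ω₂ } ∪ { ω₅ }
  { ω₃, ω₄ }  = ᶜ of { ω₁, ω₂, ω₅ }
  { ω₂, ω₃, ω₅ }  = { ω₂ } ∪ { ω₃, ω₅ }
  { ω₂, ω₄, ω₅ }  = { ω₂ } ∪ { ω₄, ω₅ }
  [31 total]
Step 5 adds 1:
  { ω₁, ω₃, ω₄ }  = ᶜ of { ω₂, ω₅ }
  [32 total]
After Step 6 the family is unchanged; done.

Therefore σ(𝒞) = { {}, { ω₁ }, { ω₂ }, { ω₃ }, { ω₄ }, { ω₅ }, { ω₁, ω₂ }, { ω₁, ω₃ }, { ω₁, ω₄ }, { ω₁, ω₅ }, { ω₂, ω₃ }, { ω₂, ω₄ }, { ω₂, ω₅ }, { ω₃, ω₄ }, { ω₃, ω₅ }, { ω₄, ω₅ }, { ω₁, ω₂, ω₃ }, { ω₁, ω₂, ω₄ }, { ω₁, ω₂, ω₅ }, { ω₁, ω₃, ω₄ }, { ω₁, ω₃, ω₅ }, { ω₁, ω₄, ω₅ }, { ω₂, ω₃, ω₄ }, { ω₂, ω₃, ω₅ }, { ω₂, ω₄, ω₅ }, { ω₃, ω₄, ω₅ }, { ω₁, ω₂, ω₃, ω₄ }, { ω₁, ω₂, ω₃, ω₅ }, { ω₁, ω₂, ω₄, ω₅ }, { ω₁, ω₃, ω₄, ω₅ }, { ω₂, ω₃, ω₄, ω₅ }, X } (|σ(𝒞)| = 32).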